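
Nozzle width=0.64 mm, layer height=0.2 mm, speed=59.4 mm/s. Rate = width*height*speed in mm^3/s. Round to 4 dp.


Rate = 0.64 * 0.2 * 59.4 = 7.6032 mm^3/s


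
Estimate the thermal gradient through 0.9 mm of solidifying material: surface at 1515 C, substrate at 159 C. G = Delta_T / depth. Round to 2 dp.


G = (1515-159)/0.9 = 1506.67 C/mm


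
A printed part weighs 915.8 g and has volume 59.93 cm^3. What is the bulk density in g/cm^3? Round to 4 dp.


rho = 915.8 / 59.93 = 15.2812 g/cm^3


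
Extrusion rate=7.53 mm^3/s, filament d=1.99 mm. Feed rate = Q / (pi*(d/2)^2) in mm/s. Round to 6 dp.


A = pi*(1.99/2)^2 = 3.110255
v = 7.53 / 3.110255 = 2.421023 mm/s


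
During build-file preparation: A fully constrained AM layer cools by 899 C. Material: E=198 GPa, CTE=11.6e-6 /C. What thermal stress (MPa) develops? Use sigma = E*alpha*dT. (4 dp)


sigma = 198*1000 * 11.6e-6 * 899 = 2064.8232 MPa


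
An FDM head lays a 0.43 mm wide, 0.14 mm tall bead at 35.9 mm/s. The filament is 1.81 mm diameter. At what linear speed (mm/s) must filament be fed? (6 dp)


Q = 0.43 * 0.14 * 35.9 = 2.16118 mm^3/s
A_fil = pi*(1.81/2)^2 = 2.57304292 mm^2
v_feed = 2.16118 / 2.57304292 = 0.839932 mm/s


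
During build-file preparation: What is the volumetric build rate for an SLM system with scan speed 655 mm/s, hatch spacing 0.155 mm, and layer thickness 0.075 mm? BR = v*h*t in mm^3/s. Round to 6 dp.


Rate = 655 * 0.155 * 0.075 = 7.614375 mm^3/s


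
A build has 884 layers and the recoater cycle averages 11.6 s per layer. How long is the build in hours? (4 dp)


t = 884 * 11.6 / 3600 = 2.8484 hrs


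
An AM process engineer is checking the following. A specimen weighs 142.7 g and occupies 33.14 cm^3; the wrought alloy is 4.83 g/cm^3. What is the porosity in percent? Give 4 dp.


rho_part = 142.7 / 33.14 = 4.30597465 g/cm^3
Porosity = (1 - 4.30597465/4.83)*100 = 10.8494 %


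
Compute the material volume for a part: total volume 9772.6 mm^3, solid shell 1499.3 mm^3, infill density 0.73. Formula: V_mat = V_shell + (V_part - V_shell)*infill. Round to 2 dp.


V_infill = (9772.6 - 1499.3) * 0.73 = 6039.51
V_total = 1499.3 + 6039.51 = 7538.81 mm^3


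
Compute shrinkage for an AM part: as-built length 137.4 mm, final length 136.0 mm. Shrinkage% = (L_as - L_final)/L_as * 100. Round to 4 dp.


Shrinkage = ((137.4-136.0)/137.4)*100 = 1.0189 %


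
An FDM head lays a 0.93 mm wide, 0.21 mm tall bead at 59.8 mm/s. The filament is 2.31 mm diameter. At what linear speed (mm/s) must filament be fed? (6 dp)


Q = 0.93 * 0.21 * 59.8 = 11.67894 mm^3/s
A_fil = pi*(2.31/2)^2 = 4.19096314 mm^2
v_feed = 11.67894 / 4.19096314 = 2.786696 mm/s


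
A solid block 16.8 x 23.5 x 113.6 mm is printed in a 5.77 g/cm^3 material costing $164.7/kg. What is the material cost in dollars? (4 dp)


V = 16.8 * 23.5 * 113.6 = 44849.28 mm^3 = 44.84928 cm^3
Mass = 44.84928 * 5.77 / 1000 = 0.25878035 kg
Cost = 0.25878035 * 164.7 = 42.6211 $


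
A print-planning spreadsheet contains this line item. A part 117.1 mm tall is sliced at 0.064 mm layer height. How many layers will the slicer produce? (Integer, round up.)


Layers = ceil(117.1/0.064) = 1830


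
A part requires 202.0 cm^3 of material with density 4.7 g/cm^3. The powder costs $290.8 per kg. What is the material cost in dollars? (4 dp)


Mass = 202.0*4.7/1000 = 0.9494 kg
Cost = 0.9494 * 290.8 = 276.0855 $


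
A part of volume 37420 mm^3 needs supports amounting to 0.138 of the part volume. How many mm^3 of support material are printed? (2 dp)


V_support = 37420 * 0.138 = 5163.96 mm^3


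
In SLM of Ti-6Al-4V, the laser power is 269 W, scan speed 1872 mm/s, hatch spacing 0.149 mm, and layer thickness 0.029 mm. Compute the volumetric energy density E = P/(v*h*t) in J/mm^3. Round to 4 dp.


E = 269 / (1872*0.149*0.029) = 33.2554 J/mm^3


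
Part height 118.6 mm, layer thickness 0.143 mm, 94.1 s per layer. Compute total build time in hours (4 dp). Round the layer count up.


Layers = ceil(118.6/0.143) = 830
t = 830 * 94.1 / 3600 = 21.6953 hrs


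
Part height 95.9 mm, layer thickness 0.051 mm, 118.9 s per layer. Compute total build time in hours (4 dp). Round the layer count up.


Layers = ceil(95.9/0.051) = 1881
t = 1881 * 118.9 / 3600 = 62.1253 hrs


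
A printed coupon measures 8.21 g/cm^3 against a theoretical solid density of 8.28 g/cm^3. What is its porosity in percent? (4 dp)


Porosity = (1-8.21/8.28)*100 = 0.8454 %


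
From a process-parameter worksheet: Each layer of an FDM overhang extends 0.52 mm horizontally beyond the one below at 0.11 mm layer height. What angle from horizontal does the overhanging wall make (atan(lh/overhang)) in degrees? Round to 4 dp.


angle = atan(0.11/0.52) = 11.9442 degrees


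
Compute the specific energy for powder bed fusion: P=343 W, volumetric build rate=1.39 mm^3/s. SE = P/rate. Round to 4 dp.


SE = 343 / 1.39 = 246.7626 J/mm^3


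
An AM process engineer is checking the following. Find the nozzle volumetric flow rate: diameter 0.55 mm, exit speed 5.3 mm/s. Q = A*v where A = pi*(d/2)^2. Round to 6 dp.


A = pi*(0.55/2)^2 = 0.23758294 mm^2
Q = 0.23758294 * 5.3 = 1.25919 mm^3/s


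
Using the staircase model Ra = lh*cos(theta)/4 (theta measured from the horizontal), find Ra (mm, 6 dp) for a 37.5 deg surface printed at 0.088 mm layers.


Ra = 0.088 * cos(37.5) / 4 = 0.017454 mm


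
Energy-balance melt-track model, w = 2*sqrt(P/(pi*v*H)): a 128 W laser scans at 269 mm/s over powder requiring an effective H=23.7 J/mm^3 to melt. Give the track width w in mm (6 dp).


w = 2*sqrt(128/(pi*269*23.7)) = 0.159886 mm


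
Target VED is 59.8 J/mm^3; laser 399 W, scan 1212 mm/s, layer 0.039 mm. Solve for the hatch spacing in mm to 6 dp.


h = 399 / (59.8*1212*0.039) = 0.141158 mm


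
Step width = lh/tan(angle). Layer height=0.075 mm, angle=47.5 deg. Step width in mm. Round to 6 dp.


step = 0.075 / tan(47.5) = 0.068725 mm


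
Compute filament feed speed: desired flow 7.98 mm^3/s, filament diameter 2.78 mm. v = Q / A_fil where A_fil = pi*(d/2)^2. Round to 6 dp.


A = pi*(2.78/2)^2 = 6.069871
v = 7.98 / 6.069871 = 1.31469 mm/s


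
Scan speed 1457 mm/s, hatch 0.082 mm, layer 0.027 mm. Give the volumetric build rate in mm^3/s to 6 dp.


Rate = 1457 * 0.082 * 0.027 = 3.225798 mm^3/s


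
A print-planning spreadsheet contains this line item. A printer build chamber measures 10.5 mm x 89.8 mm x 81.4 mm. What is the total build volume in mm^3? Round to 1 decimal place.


V = 10.5 * 89.8 * 81.4 = 76752.1 mm^3


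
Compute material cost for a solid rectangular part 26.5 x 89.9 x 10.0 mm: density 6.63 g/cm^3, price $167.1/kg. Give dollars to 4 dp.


V = 26.5 * 89.9 * 10.0 = 23823.5 mm^3 = 23.8235 cm^3
Mass = 23.8235 * 6.63 / 1000 = 0.15794981 kg
Cost = 0.15794981 * 167.1 = 26.3934 $


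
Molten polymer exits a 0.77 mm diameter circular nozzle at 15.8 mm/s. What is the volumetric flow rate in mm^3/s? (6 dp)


A = pi*(0.77/2)^2 = 0.46566257 mm^2
Q = 0.46566257 * 15.8 = 7.357469 mm^3/s


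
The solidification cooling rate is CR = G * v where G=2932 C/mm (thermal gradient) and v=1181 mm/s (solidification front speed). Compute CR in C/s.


CR = 2932 * 1181 = 3462692 C/s


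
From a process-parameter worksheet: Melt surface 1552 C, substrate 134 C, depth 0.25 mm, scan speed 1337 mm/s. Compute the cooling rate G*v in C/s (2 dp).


G = (1552-134)/0.25 = 5672.0 C/mm
CR = 5672.0 * 1337 = 7583464.0 C/s


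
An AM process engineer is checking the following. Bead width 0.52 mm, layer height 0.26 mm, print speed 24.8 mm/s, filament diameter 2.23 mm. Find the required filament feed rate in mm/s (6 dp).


Q = 0.52 * 0.26 * 24.8 = 3.35296 mm^3/s
A_fil = pi*(2.23/2)^2 = 3.90570653 mm^2
v_feed = 3.35296 / 3.90570653 = 0.858477 mm/s


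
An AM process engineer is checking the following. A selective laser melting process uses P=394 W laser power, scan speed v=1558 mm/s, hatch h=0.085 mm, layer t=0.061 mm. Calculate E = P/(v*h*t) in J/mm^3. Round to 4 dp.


E = 394 / (1558*0.085*0.061) = 48.7731 J/mm^3


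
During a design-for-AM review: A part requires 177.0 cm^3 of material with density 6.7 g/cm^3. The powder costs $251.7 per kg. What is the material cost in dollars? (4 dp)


Mass = 177.0*6.7/1000 = 1.1859 kg
Cost = 1.1859 * 251.7 = 298.491 $


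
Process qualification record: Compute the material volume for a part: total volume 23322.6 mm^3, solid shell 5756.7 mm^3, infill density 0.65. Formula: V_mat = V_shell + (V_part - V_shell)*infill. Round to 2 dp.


V_infill = (23322.6 - 5756.7) * 0.65 = 11417.84
V_total = 5756.7 + 11417.84 = 17174.54 mm^3


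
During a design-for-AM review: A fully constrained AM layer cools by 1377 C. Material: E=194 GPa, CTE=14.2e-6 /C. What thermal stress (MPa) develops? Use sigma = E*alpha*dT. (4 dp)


sigma = 194*1000 * 14.2e-6 * 1377 = 3793.3596 MPa


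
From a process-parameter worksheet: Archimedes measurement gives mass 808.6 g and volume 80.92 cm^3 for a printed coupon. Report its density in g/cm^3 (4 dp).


rho = 808.6 / 80.92 = 9.9926 g/cm^3


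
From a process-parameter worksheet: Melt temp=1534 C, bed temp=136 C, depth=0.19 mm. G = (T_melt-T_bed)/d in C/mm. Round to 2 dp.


G = (1534-136)/0.19 = 7357.89 C/mm


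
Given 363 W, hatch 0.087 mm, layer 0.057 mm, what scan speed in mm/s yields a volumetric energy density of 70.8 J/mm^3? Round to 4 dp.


v = 363 / (70.8*0.087*0.057) = 1033.9017 mm/s


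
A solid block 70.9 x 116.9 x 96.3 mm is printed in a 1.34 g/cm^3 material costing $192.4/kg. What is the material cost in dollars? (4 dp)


V = 70.9 * 116.9 * 96.3 = 798154.623 mm^3 = 798.154623 cm^3
Mass = 798.154623 * 1.34 / 1000 = 1.06952719 kg
Cost = 1.06952719 * 192.4 = 205.777 $


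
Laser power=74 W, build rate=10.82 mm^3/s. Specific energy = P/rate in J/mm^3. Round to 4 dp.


SE = 74 / 10.82 = 6.8392 J/mm^3


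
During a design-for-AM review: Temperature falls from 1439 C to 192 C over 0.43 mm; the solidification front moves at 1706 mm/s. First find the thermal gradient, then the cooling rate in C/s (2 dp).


G = (1439-192)/0.43 = 2900.0 C/mm
CR = 2900.0 * 1706 = 4947400.0 C/s


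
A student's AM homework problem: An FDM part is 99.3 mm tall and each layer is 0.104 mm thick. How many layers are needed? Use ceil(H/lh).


Layers = ceil(99.3/0.104) = 955


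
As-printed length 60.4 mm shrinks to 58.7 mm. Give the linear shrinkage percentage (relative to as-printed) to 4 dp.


Shrinkage = ((60.4-58.7)/60.4)*100 = 2.8146 %


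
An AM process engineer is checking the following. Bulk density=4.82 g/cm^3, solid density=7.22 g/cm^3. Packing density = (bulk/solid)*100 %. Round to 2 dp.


Packing = (4.82/7.22)*100 = 66.76 %


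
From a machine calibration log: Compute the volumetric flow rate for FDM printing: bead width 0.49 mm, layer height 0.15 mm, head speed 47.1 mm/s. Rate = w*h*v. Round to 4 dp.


Rate = 0.49 * 0.15 * 47.1 = 3.4619 mm^3/s


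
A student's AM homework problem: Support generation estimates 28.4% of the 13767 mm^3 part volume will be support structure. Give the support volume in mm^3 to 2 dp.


V_support = 13767 * 0.284 = 3909.83 mm^3


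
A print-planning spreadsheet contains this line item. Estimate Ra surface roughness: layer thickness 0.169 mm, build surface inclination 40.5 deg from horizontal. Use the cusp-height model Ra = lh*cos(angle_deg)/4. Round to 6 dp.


Ra = 0.169 * cos(40.5) / 4 = 0.032127 mm


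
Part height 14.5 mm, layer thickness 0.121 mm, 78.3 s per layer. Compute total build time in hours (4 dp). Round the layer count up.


Layers = ceil(14.5/0.121) = 120
t = 120 * 78.3 / 3600 = 2.61 hrs


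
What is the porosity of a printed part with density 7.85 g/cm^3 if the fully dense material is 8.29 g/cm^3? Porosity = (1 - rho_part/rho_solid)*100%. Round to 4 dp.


Porosity = (1-7.85/8.29)*100 = 5.3076 %


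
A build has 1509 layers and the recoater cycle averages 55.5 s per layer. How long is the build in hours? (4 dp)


t = 1509 * 55.5 / 3600 = 23.2638 hrs


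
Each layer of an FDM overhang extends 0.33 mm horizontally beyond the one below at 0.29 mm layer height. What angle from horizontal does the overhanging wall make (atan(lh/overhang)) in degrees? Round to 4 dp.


angle = atan(0.29/0.33) = 41.3086 degrees


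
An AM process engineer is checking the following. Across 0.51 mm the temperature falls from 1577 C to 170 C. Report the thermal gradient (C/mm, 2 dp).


G = (1577-170)/0.51 = 2758.82 C/mm


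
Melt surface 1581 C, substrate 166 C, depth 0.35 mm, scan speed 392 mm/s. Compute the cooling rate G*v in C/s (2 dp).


G = (1581-166)/0.35 = 4042.85714286 C/mm
CR = 4042.85714286 * 392 = 1584800.0 C/s


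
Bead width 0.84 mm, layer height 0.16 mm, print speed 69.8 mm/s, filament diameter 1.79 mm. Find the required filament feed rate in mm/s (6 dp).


Q = 0.84 * 0.16 * 69.8 = 9.38112 mm^3/s
A_fil = pi*(1.79/2)^2 = 2.51649426 mm^2
v_feed = 9.38112 / 2.51649426 = 3.727853 mm/s


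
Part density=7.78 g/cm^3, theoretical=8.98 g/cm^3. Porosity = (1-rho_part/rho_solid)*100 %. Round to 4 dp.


Porosity = (1-7.78/8.98)*100 = 13.363 %


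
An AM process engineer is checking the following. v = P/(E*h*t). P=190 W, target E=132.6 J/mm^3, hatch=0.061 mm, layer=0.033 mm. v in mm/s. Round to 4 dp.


v = 190 / (132.6*0.061*0.033) = 711.8136 mm/s


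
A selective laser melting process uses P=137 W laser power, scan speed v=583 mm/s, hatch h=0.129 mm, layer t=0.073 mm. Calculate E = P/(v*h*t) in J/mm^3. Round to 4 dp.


E = 137 / (583*0.129*0.073) = 24.954 J/mm^3


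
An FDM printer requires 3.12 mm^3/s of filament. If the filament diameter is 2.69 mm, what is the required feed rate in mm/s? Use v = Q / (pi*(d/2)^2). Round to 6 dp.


A = pi*(2.69/2)^2 = 5.68322
v = 3.12 / 5.68322 = 0.548985 mm/s


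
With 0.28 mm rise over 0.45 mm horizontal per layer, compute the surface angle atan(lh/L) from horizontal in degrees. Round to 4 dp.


angle = atan(0.28/0.45) = 31.8908 degrees


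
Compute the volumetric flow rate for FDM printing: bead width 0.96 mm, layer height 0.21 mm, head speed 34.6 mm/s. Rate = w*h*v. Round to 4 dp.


Rate = 0.96 * 0.21 * 34.6 = 6.9754 mm^3/s


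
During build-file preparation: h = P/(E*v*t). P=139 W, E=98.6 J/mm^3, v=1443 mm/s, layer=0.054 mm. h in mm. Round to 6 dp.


h = 139 / (98.6*1443*0.054) = 0.018092 mm


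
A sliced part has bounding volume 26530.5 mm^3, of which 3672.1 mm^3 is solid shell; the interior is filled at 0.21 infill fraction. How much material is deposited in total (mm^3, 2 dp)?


V_infill = (26530.5 - 3672.1) * 0.21 = 4800.26
V_total = 3672.1 + 4800.26 = 8472.36 mm^3


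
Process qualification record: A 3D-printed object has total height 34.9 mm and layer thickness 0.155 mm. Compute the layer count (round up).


Layers = ceil(34.9/0.155) = 226


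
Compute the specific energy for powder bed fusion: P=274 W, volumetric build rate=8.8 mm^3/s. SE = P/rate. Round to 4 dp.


SE = 274 / 8.8 = 31.1364 J/mm^3


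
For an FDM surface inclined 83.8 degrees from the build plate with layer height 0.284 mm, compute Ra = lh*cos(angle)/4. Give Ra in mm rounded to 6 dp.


Ra = 0.284 * cos(83.8) / 4 = 0.007668 mm


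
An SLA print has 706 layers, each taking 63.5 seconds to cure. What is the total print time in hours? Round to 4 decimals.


t = 706 * 63.5 / 3600 = 12.4531 hrs


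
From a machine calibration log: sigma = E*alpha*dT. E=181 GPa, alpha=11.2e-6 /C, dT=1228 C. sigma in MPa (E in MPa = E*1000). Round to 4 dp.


sigma = 181*1000 * 11.2e-6 * 1228 = 2489.4016 MPa


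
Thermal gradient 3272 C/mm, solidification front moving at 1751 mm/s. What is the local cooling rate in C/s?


CR = 3272 * 1751 = 5729272 C/s


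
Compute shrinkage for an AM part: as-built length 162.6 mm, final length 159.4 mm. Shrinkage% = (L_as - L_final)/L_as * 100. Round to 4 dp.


Shrinkage = ((162.6-159.4)/162.6)*100 = 1.968 %


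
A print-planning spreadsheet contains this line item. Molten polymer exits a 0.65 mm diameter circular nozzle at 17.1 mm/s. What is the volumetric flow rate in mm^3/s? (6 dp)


A = pi*(0.65/2)^2 = 0.33183072 mm^2
Q = 0.33183072 * 17.1 = 5.674305 mm^3/s


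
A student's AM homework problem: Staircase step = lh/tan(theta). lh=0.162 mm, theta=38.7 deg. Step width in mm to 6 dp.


step = 0.162 / tan(38.7) = 0.202209 mm


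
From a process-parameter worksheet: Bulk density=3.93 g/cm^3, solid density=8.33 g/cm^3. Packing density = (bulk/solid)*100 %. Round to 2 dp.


Packing = (3.93/8.33)*100 = 47.18 %


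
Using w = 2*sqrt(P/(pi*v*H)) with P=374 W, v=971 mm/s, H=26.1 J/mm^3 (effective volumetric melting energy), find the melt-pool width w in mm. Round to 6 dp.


w = 2*sqrt(374/(pi*971*26.1)) = 0.137076 mm


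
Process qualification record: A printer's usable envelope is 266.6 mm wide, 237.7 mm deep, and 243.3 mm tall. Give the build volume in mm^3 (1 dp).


V = 266.6 * 237.7 * 243.3 = 15418120.5 mm^3


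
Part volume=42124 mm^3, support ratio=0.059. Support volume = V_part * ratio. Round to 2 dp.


V_support = 42124 * 0.059 = 2485.32 mm^3


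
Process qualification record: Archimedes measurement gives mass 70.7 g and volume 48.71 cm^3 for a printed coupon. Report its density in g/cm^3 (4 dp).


rho = 70.7 / 48.71 = 1.4514 g/cm^3


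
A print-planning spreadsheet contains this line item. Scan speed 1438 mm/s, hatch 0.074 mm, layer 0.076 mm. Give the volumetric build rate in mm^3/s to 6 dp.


Rate = 1438 * 0.074 * 0.076 = 8.087312 mm^3/s


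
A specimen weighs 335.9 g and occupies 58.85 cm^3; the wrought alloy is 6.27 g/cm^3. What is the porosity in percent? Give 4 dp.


rho_part = 335.9 / 58.85 = 5.70773152 g/cm^3
Porosity = (1 - 5.70773152/6.27)*100 = 8.9676 %


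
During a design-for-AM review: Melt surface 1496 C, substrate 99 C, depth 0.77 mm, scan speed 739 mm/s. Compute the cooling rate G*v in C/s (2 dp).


G = (1496-99)/0.77 = 1814.28571429 C/mm
CR = 1814.28571429 * 739 = 1340757.14 C/s


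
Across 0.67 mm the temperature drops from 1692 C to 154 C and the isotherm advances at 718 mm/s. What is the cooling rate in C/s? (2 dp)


G = (1692-154)/0.67 = 2295.52238806 C/mm
CR = 2295.52238806 * 718 = 1648185.07 C/s


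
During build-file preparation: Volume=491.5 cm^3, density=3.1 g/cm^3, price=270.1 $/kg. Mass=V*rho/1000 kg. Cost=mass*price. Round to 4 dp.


Mass = 491.5*3.1/1000 = 1.52365 kg
Cost = 1.52365 * 270.1 = 411.5379 $


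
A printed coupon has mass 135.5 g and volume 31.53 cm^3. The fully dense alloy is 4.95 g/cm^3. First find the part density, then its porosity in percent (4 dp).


rho_part = 135.5 / 31.53 = 4.29749445 g/cm^3
Porosity = (1 - 4.29749445/4.95)*100 = 13.1819 %


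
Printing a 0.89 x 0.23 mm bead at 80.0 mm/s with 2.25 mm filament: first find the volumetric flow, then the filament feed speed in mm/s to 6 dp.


Q = 0.89 * 0.23 * 80.0 = 16.376 mm^3/s
A_fil = pi*(2.25/2)^2 = 3.9760782 mm^2
v_feed = 16.376 / 3.9760782 = 4.118631 mm/s


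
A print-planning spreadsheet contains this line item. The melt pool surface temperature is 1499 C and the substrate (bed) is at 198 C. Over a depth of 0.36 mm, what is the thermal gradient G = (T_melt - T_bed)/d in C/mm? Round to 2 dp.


G = (1499-198)/0.36 = 3613.89 C/mm


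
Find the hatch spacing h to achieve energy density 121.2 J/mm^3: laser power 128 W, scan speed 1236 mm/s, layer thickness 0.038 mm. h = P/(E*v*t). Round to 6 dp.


h = 128 / (121.2*1236*0.038) = 0.022486 mm


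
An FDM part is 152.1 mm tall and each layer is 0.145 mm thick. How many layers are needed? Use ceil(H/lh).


Layers = ceil(152.1/0.145) = 1049


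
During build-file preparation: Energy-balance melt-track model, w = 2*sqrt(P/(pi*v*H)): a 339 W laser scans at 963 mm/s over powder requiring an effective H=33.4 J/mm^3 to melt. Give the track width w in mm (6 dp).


w = 2*sqrt(339/(pi*963*33.4)) = 0.115843 mm


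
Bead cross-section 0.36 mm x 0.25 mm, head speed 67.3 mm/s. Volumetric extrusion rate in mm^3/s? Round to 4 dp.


Rate = 0.36 * 0.25 * 67.3 = 6.057 mm^3/s


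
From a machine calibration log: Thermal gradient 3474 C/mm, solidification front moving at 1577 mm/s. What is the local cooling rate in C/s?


CR = 3474 * 1577 = 5478498 C/s


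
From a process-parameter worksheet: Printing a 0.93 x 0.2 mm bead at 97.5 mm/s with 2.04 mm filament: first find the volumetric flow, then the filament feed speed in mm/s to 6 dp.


Q = 0.93 * 0.2 * 97.5 = 18.135 mm^3/s
A_fil = pi*(2.04/2)^2 = 3.268513 mm^2
v_feed = 18.135 / 3.268513 = 5.548395 mm/s


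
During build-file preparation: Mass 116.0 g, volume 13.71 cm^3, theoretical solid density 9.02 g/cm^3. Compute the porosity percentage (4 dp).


rho_part = 116.0 / 13.71 = 8.46097739 g/cm^3
Porosity = (1 - 8.46097739/9.02)*100 = 6.1976 %


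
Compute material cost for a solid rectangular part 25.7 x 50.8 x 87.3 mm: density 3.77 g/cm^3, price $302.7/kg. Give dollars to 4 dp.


V = 25.7 * 50.8 * 87.3 = 113975.388 mm^3 = 113.975388 cm^3
Mass = 113.975388 * 3.77 / 1000 = 0.42968721 kg
Cost = 0.42968721 * 302.7 = 130.0663 $


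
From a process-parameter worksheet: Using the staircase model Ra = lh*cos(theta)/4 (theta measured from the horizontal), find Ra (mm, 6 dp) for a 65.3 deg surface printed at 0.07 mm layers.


Ra = 0.07 * cos(65.3) / 4 = 0.007313 mm


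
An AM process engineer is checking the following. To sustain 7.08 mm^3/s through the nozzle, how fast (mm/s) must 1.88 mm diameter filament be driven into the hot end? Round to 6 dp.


A = pi*(1.88/2)^2 = 2.775911
v = 7.08 / 2.775911 = 2.550514 mm/s


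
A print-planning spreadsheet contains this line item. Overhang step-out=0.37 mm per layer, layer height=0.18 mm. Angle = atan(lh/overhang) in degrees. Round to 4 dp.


angle = atan(0.18/0.37) = 25.9423 degrees


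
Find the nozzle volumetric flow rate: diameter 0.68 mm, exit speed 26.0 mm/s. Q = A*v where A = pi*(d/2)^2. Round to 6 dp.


A = pi*(0.68/2)^2 = 0.36316811 mm^2
Q = 0.36316811 * 26.0 = 9.442371 mm^3/s


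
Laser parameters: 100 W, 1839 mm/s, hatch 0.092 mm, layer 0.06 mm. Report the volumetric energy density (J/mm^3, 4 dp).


E = 100 / (1839*0.092*0.06) = 9.851 J/mm^3


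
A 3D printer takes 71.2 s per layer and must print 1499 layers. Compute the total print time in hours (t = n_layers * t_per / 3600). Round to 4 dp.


t = 1499 * 71.2 / 3600 = 29.6469 hrs


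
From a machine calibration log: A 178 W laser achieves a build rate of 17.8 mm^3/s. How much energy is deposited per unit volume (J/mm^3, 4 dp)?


SE = 178 / 17.8 = 10.0 J/mm^3


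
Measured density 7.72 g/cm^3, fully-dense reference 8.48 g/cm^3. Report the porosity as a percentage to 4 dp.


Porosity = (1-7.72/8.48)*100 = 8.9623 %


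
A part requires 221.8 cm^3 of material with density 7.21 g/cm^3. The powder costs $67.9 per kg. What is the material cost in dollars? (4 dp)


Mass = 221.8*7.21/1000 = 1.599178 kg
Cost = 1.599178 * 67.9 = 108.5842 $


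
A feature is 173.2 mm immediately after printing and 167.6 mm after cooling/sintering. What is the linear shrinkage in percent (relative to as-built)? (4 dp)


Shrinkage = ((173.2-167.6)/173.2)*100 = 3.2333 %


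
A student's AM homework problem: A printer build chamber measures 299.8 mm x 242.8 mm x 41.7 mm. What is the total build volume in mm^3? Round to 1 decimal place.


V = 299.8 * 242.8 * 41.7 = 3035403.0 mm^3


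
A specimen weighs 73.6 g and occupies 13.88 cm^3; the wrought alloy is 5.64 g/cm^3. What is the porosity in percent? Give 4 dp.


rho_part = 73.6 / 13.88 = 5.30259366 g/cm^3
Porosity = (1 - 5.30259366/5.64)*100 = 5.9824 %


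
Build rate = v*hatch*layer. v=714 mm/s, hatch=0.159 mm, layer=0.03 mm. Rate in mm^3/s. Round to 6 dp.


Rate = 714 * 0.159 * 0.03 = 3.40578 mm^3/s


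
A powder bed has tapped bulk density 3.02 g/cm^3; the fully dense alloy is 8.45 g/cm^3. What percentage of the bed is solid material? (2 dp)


Packing = (3.02/8.45)*100 = 35.74 %


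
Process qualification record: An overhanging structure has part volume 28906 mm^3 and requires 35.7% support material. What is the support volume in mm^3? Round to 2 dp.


V_support = 28906 * 0.357 = 10319.44 mm^3


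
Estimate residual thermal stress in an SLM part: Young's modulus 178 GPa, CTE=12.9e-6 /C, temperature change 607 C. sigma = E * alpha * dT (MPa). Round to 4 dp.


sigma = 178*1000 * 12.9e-6 * 607 = 1393.7934 MPa


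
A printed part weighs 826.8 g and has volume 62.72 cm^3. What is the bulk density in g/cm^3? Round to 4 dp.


rho = 826.8 / 62.72 = 13.1824 g/cm^3


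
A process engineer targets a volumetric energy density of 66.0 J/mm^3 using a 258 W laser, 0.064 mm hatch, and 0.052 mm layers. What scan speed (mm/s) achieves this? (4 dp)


v = 258 / (66.0*0.064*0.052) = 1174.6066 mm/s


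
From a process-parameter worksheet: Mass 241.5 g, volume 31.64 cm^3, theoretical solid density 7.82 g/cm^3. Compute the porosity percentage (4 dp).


rho_part = 241.5 / 31.64 = 7.63274336 g/cm^3
Porosity = (1 - 7.63274336/7.82)*100 = 2.3946 %


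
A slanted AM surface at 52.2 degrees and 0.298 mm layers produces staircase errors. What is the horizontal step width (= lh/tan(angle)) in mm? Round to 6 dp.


step = 0.298 / tan(52.2) = 0.231152 mm


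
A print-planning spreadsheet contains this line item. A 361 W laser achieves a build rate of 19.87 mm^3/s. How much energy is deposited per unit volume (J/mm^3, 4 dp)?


SE = 361 / 19.87 = 18.1681 J/mm^3


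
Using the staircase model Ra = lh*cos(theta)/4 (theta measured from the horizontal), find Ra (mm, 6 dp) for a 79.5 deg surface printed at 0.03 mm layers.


Ra = 0.03 * cos(79.5) / 4 = 0.001367 mm


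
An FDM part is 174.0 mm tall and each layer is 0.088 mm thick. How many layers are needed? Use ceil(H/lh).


Layers = ceil(174.0/0.088) = 1978


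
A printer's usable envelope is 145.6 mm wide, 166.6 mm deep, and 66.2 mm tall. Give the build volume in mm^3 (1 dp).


V = 145.6 * 166.6 * 66.2 = 1605810.8 mm^3


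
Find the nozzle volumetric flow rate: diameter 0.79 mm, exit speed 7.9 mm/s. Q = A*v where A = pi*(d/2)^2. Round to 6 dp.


A = pi*(0.79/2)^2 = 0.49016699 mm^2
Q = 0.49016699 * 7.9 = 3.872319 mm^3/s


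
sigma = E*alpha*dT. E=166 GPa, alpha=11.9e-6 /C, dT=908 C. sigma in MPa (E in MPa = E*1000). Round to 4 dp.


sigma = 166*1000 * 11.9e-6 * 908 = 1793.6632 MPa


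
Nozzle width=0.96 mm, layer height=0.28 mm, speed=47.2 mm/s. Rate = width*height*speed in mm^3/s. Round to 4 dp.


Rate = 0.96 * 0.28 * 47.2 = 12.6874 mm^3/s


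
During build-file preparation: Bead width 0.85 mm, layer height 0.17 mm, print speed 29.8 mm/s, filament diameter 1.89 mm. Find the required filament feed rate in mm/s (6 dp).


Q = 0.85 * 0.17 * 29.8 = 4.3061 mm^3/s
A_fil = pi*(1.89/2)^2 = 2.80552078 mm^2
v_feed = 4.3061 / 2.80552078 = 1.534867 mm/s


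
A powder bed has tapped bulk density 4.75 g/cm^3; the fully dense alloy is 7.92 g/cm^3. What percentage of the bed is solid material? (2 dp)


Packing = (4.75/7.92)*100 = 59.97 %


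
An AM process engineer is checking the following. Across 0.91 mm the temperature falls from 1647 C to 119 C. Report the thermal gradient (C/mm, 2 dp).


G = (1647-119)/0.91 = 1679.12 C/mm


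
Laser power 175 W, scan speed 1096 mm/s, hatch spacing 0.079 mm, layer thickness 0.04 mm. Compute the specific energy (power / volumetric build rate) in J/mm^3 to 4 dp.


Build rate = 1096 * 0.079 * 0.04 = 3.46336 mm^3/s
SE = 175 / 3.46336 = 50.529 J/mm^3


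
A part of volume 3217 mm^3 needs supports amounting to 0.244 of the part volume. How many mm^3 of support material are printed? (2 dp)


V_support = 3217 * 0.244 = 784.95 mm^3


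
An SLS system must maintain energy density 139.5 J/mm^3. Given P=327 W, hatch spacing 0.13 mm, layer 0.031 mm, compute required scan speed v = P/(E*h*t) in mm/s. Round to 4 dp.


v = 327 / (139.5*0.13*0.031) = 581.6591 mm/s


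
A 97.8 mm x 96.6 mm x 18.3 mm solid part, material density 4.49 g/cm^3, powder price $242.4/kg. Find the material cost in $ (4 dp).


V = 97.8 * 96.6 * 18.3 = 172888.884 mm^3 = 172.888884 cm^3
Mass = 172.888884 * 4.49 / 1000 = 0.77627109 kg
Cost = 0.77627109 * 242.4 = 188.1681 $


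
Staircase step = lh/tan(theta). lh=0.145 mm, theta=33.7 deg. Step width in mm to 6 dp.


step = 0.145 / tan(33.7) = 0.217418 mm


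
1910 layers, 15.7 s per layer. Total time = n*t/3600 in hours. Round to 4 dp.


t = 1910 * 15.7 / 3600 = 8.3297 hrs


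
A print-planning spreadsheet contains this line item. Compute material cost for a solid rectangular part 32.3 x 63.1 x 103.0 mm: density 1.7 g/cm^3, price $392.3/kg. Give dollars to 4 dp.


V = 32.3 * 63.1 * 103.0 = 209927.39 mm^3 = 209.92739 cm^3
Mass = 209.92739 * 1.7 / 1000 = 0.35687656 kg
Cost = 0.35687656 * 392.3 = 140.0027 $


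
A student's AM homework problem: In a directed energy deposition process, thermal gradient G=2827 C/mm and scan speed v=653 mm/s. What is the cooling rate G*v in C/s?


CR = 2827 * 653 = 1846031 C/s


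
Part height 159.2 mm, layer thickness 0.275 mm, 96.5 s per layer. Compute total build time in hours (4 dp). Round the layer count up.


Layers = ceil(159.2/0.275) = 579
t = 579 * 96.5 / 3600 = 15.5204 hrs


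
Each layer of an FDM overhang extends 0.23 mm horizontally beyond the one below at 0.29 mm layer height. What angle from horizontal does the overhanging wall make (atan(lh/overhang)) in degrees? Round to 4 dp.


angle = atan(0.29/0.23) = 51.5819 degrees


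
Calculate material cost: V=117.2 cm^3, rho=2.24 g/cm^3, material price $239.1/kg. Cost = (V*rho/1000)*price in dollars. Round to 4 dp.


Mass = 117.2*2.24/1000 = 0.262528 kg
Cost = 0.262528 * 239.1 = 62.7704 $


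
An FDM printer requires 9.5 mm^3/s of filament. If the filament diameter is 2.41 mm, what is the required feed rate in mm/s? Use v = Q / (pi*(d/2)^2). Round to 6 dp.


A = pi*(2.41/2)^2 = 4.561671
v = 9.5 / 4.561671 = 2.08257 mm/s


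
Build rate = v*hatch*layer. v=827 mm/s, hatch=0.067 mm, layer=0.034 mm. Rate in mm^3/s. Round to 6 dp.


Rate = 827 * 0.067 * 0.034 = 1.883906 mm^3/s


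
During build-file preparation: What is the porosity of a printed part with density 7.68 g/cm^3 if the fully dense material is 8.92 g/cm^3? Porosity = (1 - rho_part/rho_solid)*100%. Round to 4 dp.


Porosity = (1-7.68/8.92)*100 = 13.9013 %


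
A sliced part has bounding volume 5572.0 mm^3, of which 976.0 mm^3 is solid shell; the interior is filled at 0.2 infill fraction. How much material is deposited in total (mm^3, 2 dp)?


V_infill = (5572.0 - 976.0) * 0.2 = 919.2
V_total = 976.0 + 919.2 = 1895.2 mm^3


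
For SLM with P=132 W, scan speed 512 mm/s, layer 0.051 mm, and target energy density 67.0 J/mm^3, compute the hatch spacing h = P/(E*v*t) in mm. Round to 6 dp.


h = 132 / (67.0*512*0.051) = 0.07545 mm


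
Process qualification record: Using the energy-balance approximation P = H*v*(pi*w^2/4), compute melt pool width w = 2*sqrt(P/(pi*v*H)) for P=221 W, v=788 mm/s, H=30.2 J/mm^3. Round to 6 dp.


w = 2*sqrt(221/(pi*788*30.2)) = 0.108739 mm


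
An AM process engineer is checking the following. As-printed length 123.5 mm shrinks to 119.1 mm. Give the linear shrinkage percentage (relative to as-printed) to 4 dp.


Shrinkage = ((123.5-119.1)/123.5)*100 = 3.5628 %


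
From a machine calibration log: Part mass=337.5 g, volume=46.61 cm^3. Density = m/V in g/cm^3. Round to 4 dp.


rho = 337.5 / 46.61 = 7.2409 g/cm^3


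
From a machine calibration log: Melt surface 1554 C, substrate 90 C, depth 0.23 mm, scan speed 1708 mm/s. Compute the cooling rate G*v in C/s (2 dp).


G = (1554-90)/0.23 = 6365.2173913 C/mm
CR = 6365.2173913 * 1708 = 10871791.3 C/s


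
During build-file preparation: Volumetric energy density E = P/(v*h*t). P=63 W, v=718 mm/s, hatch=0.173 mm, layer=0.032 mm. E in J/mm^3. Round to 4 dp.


E = 63 / (718*0.173*0.032) = 15.8497 J/mm^3


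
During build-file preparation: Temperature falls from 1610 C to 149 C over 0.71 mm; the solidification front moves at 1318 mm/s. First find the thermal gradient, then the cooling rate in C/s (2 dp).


G = (1610-149)/0.71 = 2057.74647887 C/mm
CR = 2057.74647887 * 1318 = 2712109.86 C/s


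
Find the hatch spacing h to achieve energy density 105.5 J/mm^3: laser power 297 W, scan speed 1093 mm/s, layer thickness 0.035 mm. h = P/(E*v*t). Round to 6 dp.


h = 297 / (105.5*1093*0.035) = 0.073589 mm


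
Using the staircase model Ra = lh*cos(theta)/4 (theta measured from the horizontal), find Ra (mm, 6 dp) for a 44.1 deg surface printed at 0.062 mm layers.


Ra = 0.062 * cos(44.1) / 4 = 0.011131 mm


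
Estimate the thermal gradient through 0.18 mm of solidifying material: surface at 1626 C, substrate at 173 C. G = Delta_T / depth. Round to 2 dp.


G = (1626-173)/0.18 = 8072.22 C/mm


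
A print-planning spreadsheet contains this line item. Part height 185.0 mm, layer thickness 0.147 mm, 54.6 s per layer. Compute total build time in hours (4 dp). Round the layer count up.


Layers = ceil(185.0/0.147) = 1259
t = 1259 * 54.6 / 3600 = 19.0948 hrs


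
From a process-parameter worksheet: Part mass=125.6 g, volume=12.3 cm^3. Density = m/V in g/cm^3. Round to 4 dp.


rho = 125.6 / 12.3 = 10.2114 g/cm^3


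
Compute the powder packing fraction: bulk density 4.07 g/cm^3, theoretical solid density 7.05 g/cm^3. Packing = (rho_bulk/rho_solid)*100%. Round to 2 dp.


Packing = (4.07/7.05)*100 = 57.73 %


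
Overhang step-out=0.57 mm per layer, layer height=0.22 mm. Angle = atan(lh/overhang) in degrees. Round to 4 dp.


angle = atan(0.22/0.57) = 21.1048 degrees


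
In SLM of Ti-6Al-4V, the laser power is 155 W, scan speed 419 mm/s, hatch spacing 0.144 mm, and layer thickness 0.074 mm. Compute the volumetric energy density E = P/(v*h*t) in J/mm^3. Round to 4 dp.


E = 155 / (419*0.144*0.074) = 34.7155 J/mm^3


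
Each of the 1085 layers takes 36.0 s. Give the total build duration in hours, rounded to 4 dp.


t = 1085 * 36.0 / 3600 = 10.85 hrs


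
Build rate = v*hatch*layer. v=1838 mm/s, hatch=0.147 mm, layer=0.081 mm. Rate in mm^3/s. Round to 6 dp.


Rate = 1838 * 0.147 * 0.081 = 21.885066 mm^3/s


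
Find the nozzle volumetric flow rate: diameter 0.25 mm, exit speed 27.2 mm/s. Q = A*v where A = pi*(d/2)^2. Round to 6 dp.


A = pi*(0.25/2)^2 = 0.04908739 mm^2
Q = 0.04908739 * 27.2 = 1.335177 mm^3/s


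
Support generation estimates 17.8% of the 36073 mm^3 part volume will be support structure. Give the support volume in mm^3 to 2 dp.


V_support = 36073 * 0.178 = 6420.99 mm^3


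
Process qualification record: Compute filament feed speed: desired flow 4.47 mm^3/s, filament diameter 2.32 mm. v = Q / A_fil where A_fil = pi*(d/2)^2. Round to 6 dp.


A = pi*(2.32/2)^2 = 4.227327
v = 4.47 / 4.227327 = 1.057406 mm/s


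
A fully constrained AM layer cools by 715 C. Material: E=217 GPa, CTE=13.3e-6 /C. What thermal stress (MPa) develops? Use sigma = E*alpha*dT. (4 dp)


sigma = 217*1000 * 13.3e-6 * 715 = 2063.5615 MPa


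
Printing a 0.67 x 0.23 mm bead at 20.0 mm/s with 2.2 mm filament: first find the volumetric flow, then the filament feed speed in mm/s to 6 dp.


Q = 0.67 * 0.23 * 20.0 = 3.082 mm^3/s
A_fil = pi*(2.2/2)^2 = 3.80132711 mm^2
v_feed = 3.082 / 3.80132711 = 0.810769 mm/s


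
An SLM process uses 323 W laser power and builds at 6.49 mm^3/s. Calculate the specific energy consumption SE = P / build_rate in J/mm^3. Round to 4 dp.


SE = 323 / 6.49 = 49.7689 J/mm^3


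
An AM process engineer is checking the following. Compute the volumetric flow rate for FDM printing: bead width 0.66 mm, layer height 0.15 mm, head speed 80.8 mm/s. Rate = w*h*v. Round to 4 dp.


Rate = 0.66 * 0.15 * 80.8 = 7.9992 mm^3/s


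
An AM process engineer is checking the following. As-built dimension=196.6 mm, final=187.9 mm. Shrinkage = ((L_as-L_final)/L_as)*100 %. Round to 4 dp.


Shrinkage = ((196.6-187.9)/196.6)*100 = 4.4252 %


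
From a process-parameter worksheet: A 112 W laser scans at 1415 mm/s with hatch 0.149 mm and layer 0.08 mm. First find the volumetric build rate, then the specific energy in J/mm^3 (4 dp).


Build rate = 1415 * 0.149 * 0.08 = 16.8668 mm^3/s
SE = 112 / 16.8668 = 6.6403 J/mm^3


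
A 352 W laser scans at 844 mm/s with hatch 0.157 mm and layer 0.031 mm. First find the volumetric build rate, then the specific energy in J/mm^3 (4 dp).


Build rate = 844 * 0.157 * 0.031 = 4.107748 mm^3/s
SE = 352 / 4.107748 = 85.6917 J/mm^3


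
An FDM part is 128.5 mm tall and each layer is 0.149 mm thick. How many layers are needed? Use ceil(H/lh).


Layers = ceil(128.5/0.149) = 863


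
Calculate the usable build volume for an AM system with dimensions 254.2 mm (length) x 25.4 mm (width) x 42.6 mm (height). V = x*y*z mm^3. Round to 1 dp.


V = 254.2 * 25.4 * 42.6 = 275054.6 mm^3


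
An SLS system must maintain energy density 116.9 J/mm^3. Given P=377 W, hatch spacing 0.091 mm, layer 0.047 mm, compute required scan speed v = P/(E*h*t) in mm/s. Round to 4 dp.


v = 377 / (116.9*0.091*0.047) = 754.0282 mm/s


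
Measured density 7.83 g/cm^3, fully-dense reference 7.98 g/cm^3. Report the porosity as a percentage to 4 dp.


Porosity = (1-7.83/7.98)*100 = 1.8797 %


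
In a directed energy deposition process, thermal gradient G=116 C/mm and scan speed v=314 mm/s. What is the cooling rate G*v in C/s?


CR = 116 * 314 = 36424 C/s


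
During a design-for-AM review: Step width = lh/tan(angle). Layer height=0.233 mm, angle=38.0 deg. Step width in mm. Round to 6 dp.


step = 0.233 / tan(38.0) = 0.298226 mm


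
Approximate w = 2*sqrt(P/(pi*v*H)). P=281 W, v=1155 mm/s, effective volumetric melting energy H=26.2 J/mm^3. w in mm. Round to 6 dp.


w = 2*sqrt(281/(pi*1155*26.2)) = 0.108734 mm


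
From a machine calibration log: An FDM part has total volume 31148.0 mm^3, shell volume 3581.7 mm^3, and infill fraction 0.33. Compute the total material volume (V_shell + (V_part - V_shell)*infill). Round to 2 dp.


V_infill = (31148.0 - 3581.7) * 0.33 = 9096.88
V_total = 3581.7 + 9096.88 = 12678.58 mm^3


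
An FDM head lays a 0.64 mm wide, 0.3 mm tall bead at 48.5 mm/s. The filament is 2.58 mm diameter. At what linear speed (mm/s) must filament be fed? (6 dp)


Q = 0.64 * 0.3 * 48.5 = 9.312 mm^3/s
A_fil = pi*(2.58/2)^2 = 5.22792433 mm^2
v_feed = 9.312 / 5.22792433 = 1.781204 mm/s


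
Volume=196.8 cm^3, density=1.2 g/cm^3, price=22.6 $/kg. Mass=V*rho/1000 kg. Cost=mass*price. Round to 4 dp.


Mass = 196.8*1.2/1000 = 0.23616 kg
Cost = 0.23616 * 22.6 = 5.3372 $


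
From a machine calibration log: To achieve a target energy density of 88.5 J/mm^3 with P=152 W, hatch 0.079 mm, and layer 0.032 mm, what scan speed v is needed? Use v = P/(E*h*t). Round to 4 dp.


v = 152 / (88.5*0.079*0.032) = 679.3964 mm/s


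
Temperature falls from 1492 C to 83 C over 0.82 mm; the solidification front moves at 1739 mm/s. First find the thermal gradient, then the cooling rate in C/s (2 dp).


G = (1492-83)/0.82 = 1718.29268293 C/mm
CR = 1718.29268293 * 1739 = 2988110.98 C/s


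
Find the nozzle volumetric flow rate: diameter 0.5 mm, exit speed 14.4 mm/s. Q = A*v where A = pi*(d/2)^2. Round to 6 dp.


A = pi*(0.5/2)^2 = 0.19634954 mm^2
Q = 0.19634954 * 14.4 = 2.827433 mm^3/s
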